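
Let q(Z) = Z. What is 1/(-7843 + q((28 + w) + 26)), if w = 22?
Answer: -1/7767 ≈ -0.00012875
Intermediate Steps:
1/(-7843 + q((28 + w) + 26)) = 1/(-7843 + ((28 + 22) + 26)) = 1/(-7843 + (50 + 26)) = 1/(-7843 + 76) = 1/(-7767) = -1/7767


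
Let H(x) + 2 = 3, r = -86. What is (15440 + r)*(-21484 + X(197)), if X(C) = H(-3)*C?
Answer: -326840598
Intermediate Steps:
H(x) = 1 (H(x) = -2 + 3 = 1)
X(C) = C (X(C) = 1*C = C)
(15440 + r)*(-21484 + X(197)) = (15440 - 86)*(-21484 + 197) = 15354*(-21287) = -326840598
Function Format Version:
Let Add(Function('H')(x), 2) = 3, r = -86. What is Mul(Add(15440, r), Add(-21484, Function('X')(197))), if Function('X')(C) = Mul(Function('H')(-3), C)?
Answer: -326840598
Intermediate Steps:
Function('H')(x) = 1 (Function('H')(x) = Add(-2, 3) = 1)
Function('X')(C) = C (Function('X')(C) = Mul(1, C) = C)
Mul(Add(15440, r), Add(-21484, Function('X')(197))) = Mul(Add(15440, -86), Add(-21484, 197)) = Mul(15354, -21287) = -326840598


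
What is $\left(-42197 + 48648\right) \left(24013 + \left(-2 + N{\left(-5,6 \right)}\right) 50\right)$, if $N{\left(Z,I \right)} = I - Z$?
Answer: $157810813$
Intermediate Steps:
$\left(-42197 + 48648\right) \left(24013 + \left(-2 + N{\left(-5,6 \right)}\right) 50\right) = \left(-42197 + 48648\right) \left(24013 + \left(-2 + \left(6 - -5\right)\right) 50\right) = 6451 \left(24013 + \left(-2 + \left(6 + 5\right)\right) 50\right) = 6451 \left(24013 + \left(-2 + 11\right) 50\right) = 6451 \left(24013 + 9 \cdot 50\right) = 6451 \left(24013 + 450\right) = 6451 \cdot 24463 = 157810813$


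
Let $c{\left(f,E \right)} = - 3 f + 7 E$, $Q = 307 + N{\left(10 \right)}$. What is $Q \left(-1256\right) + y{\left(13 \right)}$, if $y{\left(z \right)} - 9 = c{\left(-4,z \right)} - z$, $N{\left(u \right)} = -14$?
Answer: $-367909$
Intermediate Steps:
$Q = 293$ ($Q = 307 - 14 = 293$)
$y{\left(z \right)} = 21 + 6 z$ ($y{\left(z \right)} = 9 + \left(\left(\left(-3\right) \left(-4\right) + 7 z\right) - z\right) = 9 + \left(\left(12 + 7 z\right) - z\right) = 9 + \left(12 + 6 z\right) = 21 + 6 z$)
$Q \left(-1256\right) + y{\left(13 \right)} = 293 \left(-1256\right) + \left(21 + 6 \cdot 13\right) = -368008 + \left(21 + 78\right) = -368008 + 99 = -367909$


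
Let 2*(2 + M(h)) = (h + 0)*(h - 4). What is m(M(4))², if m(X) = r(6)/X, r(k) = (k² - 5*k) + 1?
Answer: 49/4 ≈ 12.250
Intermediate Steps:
r(k) = 1 + k² - 5*k
M(h) = -2 + h*(-4 + h)/2 (M(h) = -2 + ((h + 0)*(h - 4))/2 = -2 + (h*(-4 + h))/2 = -2 + h*(-4 + h)/2)
m(X) = 7/X (m(X) = (1 + 6² - 5*6)/X = (1 + 36 - 30)/X = 7/X)
m(M(4))² = (7/(-2 + (½)*4² - 2*4))² = (7/(-2 + (½)*16 - 8))² = (7/(-2 + 8 - 8))² = (7/(-2))² = (7*(-½))² = (-7/2)² = 49/4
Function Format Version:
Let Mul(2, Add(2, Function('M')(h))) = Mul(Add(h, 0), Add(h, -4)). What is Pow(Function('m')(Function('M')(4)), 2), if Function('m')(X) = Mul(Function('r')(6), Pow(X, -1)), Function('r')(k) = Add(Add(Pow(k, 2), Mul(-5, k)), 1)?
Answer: Rational(49, 4) ≈ 12.250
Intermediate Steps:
Function('r')(k) = Add(1, Pow(k, 2), Mul(-5, k))
Function('M')(h) = Add(-2, Mul(Rational(1, 2), h, Add(-4, h))) (Function('M')(h) = Add(-2, Mul(Rational(1, 2), Mul(Add(h, 0), Add(h, -4)))) = Add(-2, Mul(Rational(1, 2), Mul(h, Add(-4, h)))) = Add(-2, Mul(Rational(1, 2), h, Add(-4, h))))
Function('m')(X) = Mul(7, Pow(X, -1)) (Function('m')(X) = Mul(Add(1, Pow(6, 2), Mul(-5, 6)), Pow(X, -1)) = Mul(Add(1, 36, -30), Pow(X, -1)) = Mul(7, Pow(X, -1)))
Pow(Function('m')(Function('M')(4)), 2) = Pow(Mul(7, Pow(Add(-2, Mul(Rational(1, 2), Pow(4, 2)), Mul(-2, 4)), -1)), 2) = Pow(Mul(7, Pow(Add(-2, Mul(Rational(1, 2), 16), -8), -1)), 2) = Pow(Mul(7, Pow(Add(-2, 8, -8), -1)), 2) = Pow(Mul(7, Pow(-2, -1)), 2) = Pow(Mul(7, Rational(-1, 2)), 2) = Pow(Rational(-7, 2), 2) = Rational(49, 4)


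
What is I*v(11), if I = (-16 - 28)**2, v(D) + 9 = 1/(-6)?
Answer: -53240/3 ≈ -17747.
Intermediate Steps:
v(D) = -55/6 (v(D) = -9 + 1/(-6) = -9 - 1/6 = -55/6)
I = 1936 (I = (-44)**2 = 1936)
I*v(11) = 1936*(-55/6) = -53240/3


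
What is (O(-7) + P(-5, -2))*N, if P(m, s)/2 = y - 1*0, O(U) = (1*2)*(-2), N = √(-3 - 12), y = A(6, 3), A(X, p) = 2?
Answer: 0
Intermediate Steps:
y = 2
N = I*√15 (N = √(-15) = I*√15 ≈ 3.873*I)
O(U) = -4 (O(U) = 2*(-2) = -4)
P(m, s) = 4 (P(m, s) = 2*(2 - 1*0) = 2*(2 + 0) = 2*2 = 4)
(O(-7) + P(-5, -2))*N = (-4 + 4)*(I*√15) = 0*(I*√15) = 0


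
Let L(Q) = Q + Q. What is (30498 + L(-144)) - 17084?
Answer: 13126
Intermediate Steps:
L(Q) = 2*Q
(30498 + L(-144)) - 17084 = (30498 + 2*(-144)) - 17084 = (30498 - 288) - 17084 = 30210 - 17084 = 13126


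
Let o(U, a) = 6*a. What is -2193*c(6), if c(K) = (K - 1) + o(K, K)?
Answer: -89913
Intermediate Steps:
c(K) = -1 + 7*K (c(K) = (K - 1) + 6*K = (-1 + K) + 6*K = -1 + 7*K)
-2193*c(6) = -2193*(-1 + 7*6) = -2193*(-1 + 42) = -2193*41 = -89913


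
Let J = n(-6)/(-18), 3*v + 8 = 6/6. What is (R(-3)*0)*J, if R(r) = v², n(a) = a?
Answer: 0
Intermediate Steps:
v = -7/3 (v = -8/3 + (6/6)/3 = -8/3 + (6*(⅙))/3 = -8/3 + (⅓)*1 = -8/3 + ⅓ = -7/3 ≈ -2.3333)
R(r) = 49/9 (R(r) = (-7/3)² = 49/9)
J = ⅓ (J = -6/(-18) = -6*(-1/18) = ⅓ ≈ 0.33333)
(R(-3)*0)*J = ((49/9)*0)*(⅓) = 0*(⅓) = 0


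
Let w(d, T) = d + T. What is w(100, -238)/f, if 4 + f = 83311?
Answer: -46/27769 ≈ -0.0016565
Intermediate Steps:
w(d, T) = T + d
f = 83307 (f = -4 + 83311 = 83307)
w(100, -238)/f = (-238 + 100)/83307 = -138*1/83307 = -46/27769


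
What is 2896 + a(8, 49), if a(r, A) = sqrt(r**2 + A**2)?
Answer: 2896 + sqrt(2465) ≈ 2945.6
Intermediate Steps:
a(r, A) = sqrt(A**2 + r**2)
2896 + a(8, 49) = 2896 + sqrt(49**2 + 8**2) = 2896 + sqrt(2401 + 64) = 2896 + sqrt(2465)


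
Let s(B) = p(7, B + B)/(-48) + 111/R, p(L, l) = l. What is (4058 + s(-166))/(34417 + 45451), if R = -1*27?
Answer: 146189/2875248 ≈ 0.050844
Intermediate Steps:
R = -27
s(B) = -37/9 - B/24 (s(B) = (B + B)/(-48) + 111/(-27) = (2*B)*(-1/48) + 111*(-1/27) = -B/24 - 37/9 = -37/9 - B/24)
(4058 + s(-166))/(34417 + 45451) = (4058 + (-37/9 - 1/24*(-166)))/(34417 + 45451) = (4058 + (-37/9 + 83/12))/79868 = (4058 + 101/36)*(1/79868) = (146189/36)*(1/79868) = 146189/2875248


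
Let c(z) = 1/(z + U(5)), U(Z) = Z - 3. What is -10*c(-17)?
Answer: 2/3 ≈ 0.66667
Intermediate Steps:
U(Z) = -3 + Z
c(z) = 1/(2 + z) (c(z) = 1/(z + (-3 + 5)) = 1/(z + 2) = 1/(2 + z))
-10*c(-17) = -10/(2 - 17) = -10/(-15) = -10*(-1/15) = 2/3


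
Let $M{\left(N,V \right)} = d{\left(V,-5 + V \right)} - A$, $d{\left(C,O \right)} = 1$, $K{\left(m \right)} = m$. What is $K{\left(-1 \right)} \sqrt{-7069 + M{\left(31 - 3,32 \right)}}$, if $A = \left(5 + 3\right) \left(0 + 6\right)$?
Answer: $- 2 i \sqrt{1779} \approx - 84.356 i$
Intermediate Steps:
$A = 48$ ($A = 8 \cdot 6 = 48$)
$M{\left(N,V \right)} = -47$ ($M{\left(N,V \right)} = 1 - 48 = -47$)
$K{\left(-1 \right)} \sqrt{-7069 + M{\left(31 - 3,32 \right)}} = - \sqrt{-7069 - 47} = - \sqrt{-7116} = - 2 i \sqrt{1779}$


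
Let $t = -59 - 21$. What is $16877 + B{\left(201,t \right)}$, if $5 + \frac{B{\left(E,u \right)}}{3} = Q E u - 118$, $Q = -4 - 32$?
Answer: $1753148$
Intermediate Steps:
$Q = -36$ ($Q = -4 - 32 = -36$)
$t = -80$
$B{\left(E,u \right)} = -369 - 108 E u$ ($B{\left(E,u \right)} = -15 + 3 \left(- 36 E u - 118\right) = -15 + 3 \left(-118 - 36 E u\right) = -15 - \left(354 + 108 E u\right) = -369 - 108 E u$)
$16877 + B{\left(201,t \right)} = 16877 - \left(369 + 21708 \left(-80\right)\right) = 16877 + \left(-369 + 1736640\right) = 16877 + 1736271 = 1753148$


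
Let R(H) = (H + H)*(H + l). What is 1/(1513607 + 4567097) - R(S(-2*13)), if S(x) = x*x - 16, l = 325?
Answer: -7906131340799/6080704 ≈ -1.3002e+6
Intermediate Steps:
S(x) = -16 + x² (S(x) = x² - 16 = -16 + x²)
R(H) = 2*H*(325 + H) (R(H) = (H + H)*(H + 325) = (2*H)*(325 + H) = 2*H*(325 + H))
1/(1513607 + 4567097) - R(S(-2*13)) = 1/(1513607 + 4567097) - 2*(-16 + (-2*13)²)*(325 + (-16 + (-2*13)²)) = 1/6080704 - 2*(-16 + (-26)²)*(325 + (-16 + (-26)²)) = 1/6080704 - 2*(-16 + 676)*(325 + (-16 + 676)) = 1/6080704 - 2*660*(325 + 660) = 1/6080704 - 2*660*985 = 1/6080704 - 1*1300200 = 1/6080704 - 1300200 = -7906131340799/6080704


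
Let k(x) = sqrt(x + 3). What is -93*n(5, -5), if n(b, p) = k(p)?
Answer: -93*I*sqrt(2) ≈ -131.52*I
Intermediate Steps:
k(x) = sqrt(3 + x)
n(b, p) = sqrt(3 + p)
-93*n(5, -5) = -93*sqrt(3 - 5) = -93*I*sqrt(2)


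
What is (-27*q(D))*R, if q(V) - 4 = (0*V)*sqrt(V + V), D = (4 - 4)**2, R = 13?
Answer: -1404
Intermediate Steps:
D = 0 (D = 0**2 = 0)
q(V) = 4 (q(V) = 4 + (0*V)*sqrt(V + V) = 4 + 0*sqrt(2*V) = 4 + 0*(sqrt(2)*sqrt(V)) = 4 + 0 = 4)
(-27*q(D))*R = -27*4*13 = -108*13 = -1404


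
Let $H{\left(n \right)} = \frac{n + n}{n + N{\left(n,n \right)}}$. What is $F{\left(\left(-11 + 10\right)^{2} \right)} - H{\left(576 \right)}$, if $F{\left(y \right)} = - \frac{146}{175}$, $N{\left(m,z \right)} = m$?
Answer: $- \frac{321}{175} \approx -1.8343$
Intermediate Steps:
$F{\left(y \right)} = - \frac{146}{175}$ ($F{\left(y \right)} = \left(-146\right) \frac{1}{175} = - \frac{146}{175}$)
$H{\left(n \right)} = 1$ ($H{\left(n \right)} = \frac{n + n}{n + n} = \frac{2 n}{2 n} = 2 n \frac{1}{2 n} = 1$)
$F{\left(\left(-11 + 10\right)^{2} \right)} - H{\left(576 \right)} = - \frac{146}{175} - 1 = - \frac{321}{175}$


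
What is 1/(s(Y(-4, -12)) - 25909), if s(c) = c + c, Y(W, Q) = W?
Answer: -1/25917 ≈ -3.8585e-5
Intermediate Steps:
s(c) = 2*c
1/(s(Y(-4, -12)) - 25909) = 1/(2*(-4) - 25909) = 1/(-8 - 25909) = 1/(-25917) = -1/25917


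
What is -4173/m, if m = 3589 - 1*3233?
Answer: -4173/356 ≈ -11.722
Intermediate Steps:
m = 356 (m = 3589 - 3233 = 356)
-4173/m = -4173/356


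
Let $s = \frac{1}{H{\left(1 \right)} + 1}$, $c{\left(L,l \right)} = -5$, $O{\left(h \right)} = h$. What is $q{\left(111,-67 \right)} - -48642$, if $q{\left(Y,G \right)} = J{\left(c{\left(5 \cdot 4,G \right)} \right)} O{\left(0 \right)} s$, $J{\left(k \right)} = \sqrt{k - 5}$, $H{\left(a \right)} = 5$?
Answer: $48642$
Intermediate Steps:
$J{\left(k \right)} = \sqrt{-5 + k}$
$s = \frac{1}{6}$ ($s = \frac{1}{5 + 1} = \frac{1}{6} \approx 0.16667$)
$q{\left(Y,G \right)} = 0$ ($q{\left(Y,G \right)} = \sqrt{-5 - 5} \cdot 0 \cdot \frac{1}{6} = \sqrt{-10} \cdot 0 \cdot \frac{1}{6} = i \sqrt{10} \cdot 0 \cdot \frac{1}{6} = 0 \cdot \frac{1}{6} = 0$)
$q{\left(111,-67 \right)} - -48642 = 0 - -48642 = 0 + 48642 = 48642$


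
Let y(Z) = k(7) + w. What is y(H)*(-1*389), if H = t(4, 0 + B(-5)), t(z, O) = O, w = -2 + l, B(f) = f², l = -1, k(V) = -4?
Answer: 2723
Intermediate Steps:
w = -3 (w = -2 - 1 = -3)
H = 25 (H = 0 + (-5)² = 0 + 25 = 25)
y(Z) = -7 (y(Z) = -4 - 3 = -7)
y(H)*(-1*389) = -(-7)*389 = -7*(-389) = 2723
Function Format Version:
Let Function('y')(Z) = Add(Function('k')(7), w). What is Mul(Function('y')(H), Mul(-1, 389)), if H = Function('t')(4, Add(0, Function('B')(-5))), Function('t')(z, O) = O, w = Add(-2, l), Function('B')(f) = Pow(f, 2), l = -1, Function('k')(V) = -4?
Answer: 2723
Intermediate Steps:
w = -3 (w = Add(-2, -1) = -3)
H = 25 (H = Add(0, Pow(-5, 2)) = Add(0, 25) = 25)
Function('y')(Z) = -7 (Function('y')(Z) = Add(-4, -3) = -7)
Mul(Function('y')(H), Mul(-1, 389)) = Mul(-7, Mul(-1, 389)) = Mul(-7, -389) = 2723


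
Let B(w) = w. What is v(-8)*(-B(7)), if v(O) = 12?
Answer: -84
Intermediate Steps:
v(-8)*(-B(7)) = 12*(-1*7) = 12*(-7) = -84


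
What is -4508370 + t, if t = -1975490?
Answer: -6483860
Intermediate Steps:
-4508370 + t = -4508370 - 1975490 = -6483860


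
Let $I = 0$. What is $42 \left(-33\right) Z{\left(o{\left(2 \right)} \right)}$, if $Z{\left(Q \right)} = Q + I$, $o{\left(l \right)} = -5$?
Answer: $6930$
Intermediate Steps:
$Z{\left(Q \right)} = Q$ ($Z{\left(Q \right)} = Q + 0 = Q$)
$42 \left(-33\right) Z{\left(o{\left(2 \right)} \right)} = 42 \left(-33\right) \left(-5\right) = \left(-1386\right) \left(-5\right) = 6930$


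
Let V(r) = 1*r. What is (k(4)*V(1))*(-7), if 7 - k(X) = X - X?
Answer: -49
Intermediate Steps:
V(r) = r
k(X) = 7 (k(X) = 7 - (X - X) = 7 - 1*0 = 7 + 0 = 7)
(k(4)*V(1))*(-7) = (7*1)*(-7) = 7*(-7) = -49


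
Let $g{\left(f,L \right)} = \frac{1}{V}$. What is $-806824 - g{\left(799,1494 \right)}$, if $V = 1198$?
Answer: $- \frac{966575153}{1198} \approx -8.0682 \cdot 10^{5}$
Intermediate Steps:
$g{\left(f,L \right)} = \frac{1}{1198}$
$-806824 - g{\left(799,1494 \right)} = -806824 - \frac{1}{1198} = - \frac{966575153}{1198}$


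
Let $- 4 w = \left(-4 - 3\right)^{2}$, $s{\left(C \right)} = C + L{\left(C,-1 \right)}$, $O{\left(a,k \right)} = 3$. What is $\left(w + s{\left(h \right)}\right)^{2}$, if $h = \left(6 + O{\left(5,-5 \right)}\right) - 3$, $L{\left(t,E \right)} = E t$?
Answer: $\frac{2401}{16} \approx 150.06$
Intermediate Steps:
$h = 6$ ($h = \left(6 + 3\right) - 3 = 9 - 3 = 6$)
$s{\left(C \right)} = 0$ ($s{\left(C \right)} = C - C = 0$)
$w = - \frac{49}{4}$ ($w = - \frac{\left(-4 - 3\right)^{2}}{4} = - \frac{\left(-7\right)^{2}}{4} = \left(- \frac{1}{4}\right) 49 = - \frac{49}{4} \approx -12.25$)
$\left(w + s{\left(h \right)}\right)^{2} = \left(- \frac{49}{4} + 0\right)^{2} = \left(- \frac{49}{4}\right)^{2} = \frac{2401}{16}$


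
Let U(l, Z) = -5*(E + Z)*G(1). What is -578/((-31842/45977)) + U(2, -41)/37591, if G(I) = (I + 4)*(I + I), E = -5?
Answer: 499521504923/598486311 ≈ 834.64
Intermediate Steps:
G(I) = 2*I*(4 + I) (G(I) = (4 + I)*(2*I) = 2*I*(4 + I))
U(l, Z) = 250 - 50*Z (U(l, Z) = -5*(-5 + Z)*2*1*(4 + 1) = -5*(-5 + Z)*2*1*5 = -5*(-5 + Z)*10 = -5*(-50 + 10*Z) = 250 - 50*Z)
-578/((-31842/45977)) + U(2, -41)/37591 = -578/((-31842/45977)) + (250 - 50*(-41))/37591 = -578/((-31842*1/45977)) + (250 + 2050)*(1/37591) = -578/(-31842/45977) + 2300*(1/37591) = -578*(-45977/31842) + 2300/37591 = 13287353/15921 + 2300/37591 = 499521504923/598486311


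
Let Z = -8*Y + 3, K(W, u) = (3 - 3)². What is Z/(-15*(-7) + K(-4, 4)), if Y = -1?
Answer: 11/105 ≈ 0.10476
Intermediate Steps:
K(W, u) = 0 (K(W, u) = 0² = 0)
Z = 11 (Z = -8*(-1) + 3 = 8 + 3 = 11)
Z/(-15*(-7) + K(-4, 4)) = 11/(-15*(-7) + 0) = 11/(105 + 0) = 11/105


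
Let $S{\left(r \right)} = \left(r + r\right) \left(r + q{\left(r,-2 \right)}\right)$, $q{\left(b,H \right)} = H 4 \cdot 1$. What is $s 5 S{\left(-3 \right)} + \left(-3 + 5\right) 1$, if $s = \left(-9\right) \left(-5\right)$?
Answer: $14852$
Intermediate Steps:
$q{\left(b,H \right)} = 4 H$ ($q{\left(b,H \right)} = 4 H 1 = 4 H$)
$s = 45$
$S{\left(r \right)} = 2 r \left(-8 + r\right)$ ($S{\left(r \right)} = \left(r + r\right) \left(r + 4 \left(-2\right)\right) = 2 r \left(r - 8\right) = 2 r \left(-8 + r\right)$)
$s 5 S{\left(-3 \right)} + \left(-3 + 5\right) 1 = 45 \cdot 5 \cdot 2 \left(-3\right) \left(-8 - 3\right) + \left(-3 + 5\right) 1 = 45 \cdot 5 \cdot 2 \left(-3\right) \left(-11\right) + 2 \cdot 1 = 45 \cdot 5 \cdot 66 + 2 = 45 \cdot 330 + 2 = 14850 + 2 = 14852$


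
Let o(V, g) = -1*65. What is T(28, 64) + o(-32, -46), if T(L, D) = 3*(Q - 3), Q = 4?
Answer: -62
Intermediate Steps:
o(V, g) = -65
T(L, D) = 3 (T(L, D) = 3*(4 - 3) = 3*1 = 3)
T(28, 64) + o(-32, -46) = 3 - 65 = -62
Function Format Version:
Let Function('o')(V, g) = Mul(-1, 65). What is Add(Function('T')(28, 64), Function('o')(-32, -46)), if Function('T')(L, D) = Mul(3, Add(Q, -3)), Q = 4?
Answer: -62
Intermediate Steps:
Function('o')(V, g) = -65
Function('T')(L, D) = 3 (Function('T')(L, D) = Mul(3, Add(4, -3)) = Mul(3, 1) = 3)
Add(Function('T')(28, 64), Function('o')(-32, -46)) = Add(3, -65) = -62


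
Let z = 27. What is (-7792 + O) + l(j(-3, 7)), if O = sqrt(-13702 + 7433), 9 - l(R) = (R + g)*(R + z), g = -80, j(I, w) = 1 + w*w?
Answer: -5473 + I*sqrt(6269) ≈ -5473.0 + 79.177*I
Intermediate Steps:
j(I, w) = 1 + w**2
l(R) = 9 - (-80 + R)*(27 + R) (l(R) = 9 - (R - 80)*(R + 27) = 9 - (-80 + R)*(27 + R))
O = I*sqrt(6269) (O = sqrt(-6269) = I*sqrt(6269) ≈ 79.177*I)
(-7792 + O) + l(j(-3, 7)) = (-7792 + I*sqrt(6269)) + (2169 - (1 + 7**2)**2 + 53*(1 + 7**2)) = (-7792 + I*sqrt(6269)) + (2169 - (1 + 49)**2 + 53*(1 + 49)) = (-7792 + I*sqrt(6269)) + (2169 - 1*50**2 + 53*50) = (-7792 + I*sqrt(6269)) + (2169 - 1*2500 + 2650) = (-7792 + I*sqrt(6269)) + (2169 - 2500 + 2650) = (-7792 + I*sqrt(6269)) + 2319 = -5473 + I*sqrt(6269)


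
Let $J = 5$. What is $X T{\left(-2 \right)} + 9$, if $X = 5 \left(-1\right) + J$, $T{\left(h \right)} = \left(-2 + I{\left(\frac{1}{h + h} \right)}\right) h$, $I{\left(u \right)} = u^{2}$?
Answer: $9$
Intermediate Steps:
$T{\left(h \right)} = h \left(-2 + \frac{1}{4 h^{2}}\right)$ ($T{\left(h \right)} = \left(-2 + \left(\frac{1}{h + h}\right)^{2}\right) h = \left(-2 + \left(\frac{1}{2 h}\right)^{2}\right) h = \left(-2 + \frac{1}{4 h^{2}}\right) h = h \left(-2 + \frac{1}{4 h^{2}}\right)$)
$X = 0$ ($X = 5 \left(-1\right) + 5 = -5 + 5 = 0$)
$X T{\left(-2 \right)} + 9 = 0 \left(\left(-2\right) \left(-2\right) + \frac{1}{4 \left(-2\right)}\right) + 9 = 0 \left(4 + \frac{1}{4} \left(- \frac{1}{2}\right)\right) + 9 = 0 \left(4 - \frac{1}{8}\right) + 9 = 0 \cdot \frac{31}{8} + 9 = 0 + 9 = 9$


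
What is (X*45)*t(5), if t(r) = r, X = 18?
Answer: 4050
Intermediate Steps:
(X*45)*t(5) = (18*45)*5 = 810*5 = 4050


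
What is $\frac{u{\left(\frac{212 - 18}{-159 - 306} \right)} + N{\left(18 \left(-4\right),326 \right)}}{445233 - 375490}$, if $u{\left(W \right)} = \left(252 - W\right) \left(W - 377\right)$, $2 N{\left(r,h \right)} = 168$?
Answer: $- \frac{20580856726}{15080180175} \approx -1.3648$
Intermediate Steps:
$N{\left(r,h \right)} = 84$ ($N{\left(r,h \right)} = \frac{1}{2} \cdot 168 = 84$)
$u{\left(W \right)} = \left(-377 + W\right) \left(252 - W\right)$ ($u{\left(W \right)} = \left(252 - W\right) \left(-377 + W\right) = \left(-377 + W\right) \left(252 - W\right)$)
$\frac{u{\left(\frac{212 - 18}{-159 - 306} \right)} + N{\left(18 \left(-4\right),326 \right)}}{445233 - 375490} = \frac{\left(-95004 - \left(\frac{212 - 18}{-159 - 306}\right)^{2} + 629 \frac{212 - 18}{-159 - 306}\right) + 84}{445233 - 375490} = \frac{\left(-95004 - \left(\frac{194}{-465}\right)^{2} + 629 \frac{194}{-465}\right) + 84}{69743} = \left(\left(-95004 - \left(194 \left(- \frac{1}{465}\right)\right)^{2} + 629 \cdot 194 \left(- \frac{1}{465}\right)\right) + 84\right) \frac{1}{69743} = \left(\left(-95004 - \left(- \frac{194}{465}\right)^{2} + 629 \left(- \frac{194}{465}\right)\right) + 84\right) \frac{1}{69743} = \left(\left(-95004 - \frac{37636}{216225} - \frac{122026}{465}\right) + 84\right) \frac{1}{69743} = \left(- \frac{20599019626}{216225} + 84\right) \frac{1}{69743} = \left(- \frac{20580856726}{216225}\right) \frac{1}{69743} = - \frac{20580856726}{15080180175}$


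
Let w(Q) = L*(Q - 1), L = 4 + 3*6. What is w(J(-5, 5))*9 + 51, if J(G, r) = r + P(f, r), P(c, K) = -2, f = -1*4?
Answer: 447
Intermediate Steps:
f = -4
J(G, r) = -2 + r (J(G, r) = r - 2 = -2 + r)
L = 22 (L = 4 + 18 = 22)
w(Q) = -22 + 22*Q (w(Q) = 22*(Q - 1) = 22*(-1 + Q) = -22 + 22*Q)
w(J(-5, 5))*9 + 51 = (-22 + 22*(-2 + 5))*9 + 51 = (-22 + 22*3)*9 + 51 = (-22 + 66)*9 + 51 = 44*9 + 51 = 396 + 51 = 447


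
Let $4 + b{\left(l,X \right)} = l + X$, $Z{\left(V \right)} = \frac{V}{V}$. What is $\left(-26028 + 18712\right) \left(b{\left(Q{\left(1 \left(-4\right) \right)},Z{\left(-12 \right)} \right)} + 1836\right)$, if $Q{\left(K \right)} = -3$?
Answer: $-13388280$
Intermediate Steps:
$Z{\left(V \right)} = 1$
$b{\left(l,X \right)} = -4 + X + l$ ($b{\left(l,X \right)} = -4 + \left(l + X\right) = -4 + \left(X + l\right) = -4 + X + l$)
$\left(-26028 + 18712\right) \left(b{\left(Q{\left(1 \left(-4\right) \right)},Z{\left(-12 \right)} \right)} + 1836\right) = \left(-26028 + 18712\right) \left(\left(-4 + 1 - 3\right) + 1836\right) = - 7316 \left(-6 + 1836\right) = \left(-7316\right) 1830 = -13388280$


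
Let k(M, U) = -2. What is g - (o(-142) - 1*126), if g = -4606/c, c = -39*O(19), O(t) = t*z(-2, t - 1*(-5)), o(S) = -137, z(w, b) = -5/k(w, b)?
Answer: 983627/3705 ≈ 265.49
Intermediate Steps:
z(w, b) = 5/2 (z(w, b) = -5/(-2) = -5*(-1/2) = 5/2)
O(t) = 5*t/2 (O(t) = t*(5/2) = 5*t/2)
c = -3705/2 (c = -195*19/2 = -39*95/2 = -3705/2 ≈ -1852.5)
g = 9212/3705 (g = -4606/(-3705/2) = -4606*(-2/3705) = 9212/3705 ≈ 2.4864)
g - (o(-142) - 1*126) = 9212/3705 - (-137 - 1*126) = 9212/3705 - (-137 - 126) = 9212/3705 - 1*(-263) = 9212/3705 + 263 = 983627/3705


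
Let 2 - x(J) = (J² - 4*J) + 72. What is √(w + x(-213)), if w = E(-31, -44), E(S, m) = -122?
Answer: 9*I*√573 ≈ 215.44*I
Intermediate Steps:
w = -122
x(J) = -70 - J² + 4*J (x(J) = 2 - ((J² - 4*J) + 72) = 2 - (72 + J² - 4*J) = 2 + (-72 - J² + 4*J) = -70 - J² + 4*J)
√(w + x(-213)) = √(-122 + (-70 - 1*(-213)² + 4*(-213))) = √(-122 + (-70 - 1*45369 - 852)) = √(-122 + (-70 - 45369 - 852)) = √(-122 - 46291) = √(-46413) = 9*I*√573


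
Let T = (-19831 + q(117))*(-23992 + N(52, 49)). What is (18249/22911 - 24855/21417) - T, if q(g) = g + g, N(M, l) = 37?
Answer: -3656351172756759/7788649 ≈ -4.6945e+8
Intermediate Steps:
q(g) = 2*g
T = 469446135 (T = (-19831 + 2*117)*(-23992 + 37) = (-19831 + 234)*(-23955) = -19597*(-23955) = 469446135)
(18249/22911 - 24855/21417) - T = (18249/22911 - 24855/21417) - 1*469446135 = (18249*(1/22911) - 24855*1/21417) - 469446135 = (869/1091 - 8285/7139) - 469446135 = -2835144/7788649 - 469446135 = -3656351172756759/7788649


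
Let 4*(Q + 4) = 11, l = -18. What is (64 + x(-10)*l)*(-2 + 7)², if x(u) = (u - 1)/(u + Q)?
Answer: 1160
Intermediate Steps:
Q = -5/4 (Q = -4 + (¼)*11 = -4 + 11/4 = -5/4 ≈ -1.2500)
x(u) = (-1 + u)/(-5/4 + u) (x(u) = (u - 1)/(u - 5/4) = (-1 + u)/(-5/4 + u))
(64 + x(-10)*l)*(-2 + 7)² = (64 + (4*(-1 - 10)/(-5 + 4*(-10)))*(-18))*(-2 + 7)² = (64 + (4*(-11)/(-5 - 40))*(-18))*5² = (64 + (4*(-11)/(-45))*(-18))*25 = (64 + (4*(-1/45)*(-11))*(-18))*25 = (64 + (44/45)*(-18))*25 = (64 - 88/5)*25 = (232/5)*25 = 1160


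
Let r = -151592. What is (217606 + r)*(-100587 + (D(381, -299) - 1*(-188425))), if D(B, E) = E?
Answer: 5778799546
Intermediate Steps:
(217606 + r)*(-100587 + (D(381, -299) - 1*(-188425))) = (217606 - 151592)*(-100587 + (-299 - 1*(-188425))) = 66014*(-100587 + (-299 + 188425)) = 66014*(-100587 + 188126) = 66014*87539 = 5778799546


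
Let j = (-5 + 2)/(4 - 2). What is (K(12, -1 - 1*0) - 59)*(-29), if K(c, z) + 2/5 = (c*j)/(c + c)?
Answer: 34887/20 ≈ 1744.3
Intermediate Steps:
j = -3/2 ≈ -1.5000
K(c, z) = -23/20 (K(c, z) = -2/5 + (c*(-3/2))/(c + c) = -2/5 + (-3*c/2)/((2*c)) = -2/5 + (-3*c/2)*(1/(2*c)) = -2/5 - 3/4 = -23/20)
(K(12, -1 - 1*0) - 59)*(-29) = (-23/20 - 59)*(-29) = -1203/20*(-29) = 34887/20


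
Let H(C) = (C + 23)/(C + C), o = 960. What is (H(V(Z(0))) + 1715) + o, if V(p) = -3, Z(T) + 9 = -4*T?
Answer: 8015/3 ≈ 2671.7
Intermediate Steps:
Z(T) = -9 - 4*T
H(C) = (23 + C)/(2*C) (H(C) = (23 + C)/((2*C)) = (23 + C)*(1/(2*C)) = (23 + C)/(2*C))
(H(V(Z(0))) + 1715) + o = ((1/2)*(23 - 3)/(-3) + 1715) + 960 = ((1/2)*(-1/3)*20 + 1715) + 960 = (-10/3 + 1715) + 960 = 5135/3 + 960 = 8015/3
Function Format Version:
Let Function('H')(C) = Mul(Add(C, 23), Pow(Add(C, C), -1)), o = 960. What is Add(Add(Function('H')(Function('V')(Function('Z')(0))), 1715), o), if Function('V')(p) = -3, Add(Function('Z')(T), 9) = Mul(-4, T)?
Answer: Rational(8015, 3) ≈ 2671.7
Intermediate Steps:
Function('Z')(T) = Add(-9, Mul(-4, T))
Function('H')(C) = Mul(Rational(1, 2), Pow(C, -1), Add(23, C)) (Function('H')(C) = Mul(Add(23, C), Pow(Mul(2, C), -1)) = Mul(Add(23, C), Mul(Rational(1, 2), Pow(C, -1))) = Mul(Rational(1, 2), Pow(C, -1), Add(23, C)))
Add(Add(Function('H')(Function('V')(Function('Z')(0))), 1715), o) = Add(Add(Mul(Rational(1, 2), Pow(-3, -1), Add(23, -3)), 1715), 960) = Add(Add(Mul(Rational(1, 2), Rational(-1, 3), 20), 1715), 960) = Add(Add(Rational(-10, 3), 1715), 960) = Add(Rational(5135, 3), 960) = Rational(8015, 3)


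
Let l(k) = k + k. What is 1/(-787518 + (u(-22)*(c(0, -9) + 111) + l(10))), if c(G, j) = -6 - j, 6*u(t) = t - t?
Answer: -1/787498 ≈ -1.2698e-6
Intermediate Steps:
u(t) = 0 (u(t) = (t - t)/6 = (⅙)*0 = 0)
l(k) = 2*k
1/(-787518 + (u(-22)*(c(0, -9) + 111) + l(10))) = 1/(-787518 + (0*((-6 - 1*(-9)) + 111) + 2*10)) = 1/(-787518 + (0*((-6 + 9) + 111) + 20)) = 1/(-787518 + (0*(3 + 111) + 20)) = 1/(-787518 + (0*114 + 20)) = 1/(-787518 + (0 + 20)) = 1/(-787518 + 20) = 1/(-787498) = -1/787498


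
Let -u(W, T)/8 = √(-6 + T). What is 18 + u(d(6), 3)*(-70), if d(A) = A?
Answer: 18 + 560*I*√3 ≈ 18.0 + 969.95*I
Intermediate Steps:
u(W, T) = -8*√(-6 + T)
18 + u(d(6), 3)*(-70) = 18 - 8*√(-6 + 3)*(-70) = 18 - 8*I*√3*(-70) = 18 + 560*I*√3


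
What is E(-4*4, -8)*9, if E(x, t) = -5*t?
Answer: 360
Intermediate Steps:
E(-4*4, -8)*9 = -5*(-8)*9 = 40*9 = 360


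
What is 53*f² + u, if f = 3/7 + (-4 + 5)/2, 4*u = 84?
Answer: 13073/196 ≈ 66.699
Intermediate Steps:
u = 21 (u = (¼)*84 = 21)
f = 13/14 (f = 3*(⅐) + 1*(½) = 3/7 + ½ = 13/14 ≈ 0.92857)
53*f² + u = 53*(13/14)² + 21 = 53*(169/196) + 21 = 8957/196 + 21 = 13073/196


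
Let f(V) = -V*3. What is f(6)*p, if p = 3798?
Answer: -68364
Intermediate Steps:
f(V) = -3*V
f(6)*p = -3*6*3798 = -18*3798 = -68364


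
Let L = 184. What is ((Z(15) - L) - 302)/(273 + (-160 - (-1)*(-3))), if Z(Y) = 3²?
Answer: -477/110 ≈ -4.3364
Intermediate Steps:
Z(Y) = 9
((Z(15) - L) - 302)/(273 + (-160 - (-1)*(-3))) = ((9 - 1*184) - 302)/(273 + (-160 - (-1)*(-3))) = ((9 - 184) - 302)/(273 + (-160 - 1*3)) = (-175 - 302)/(273 + (-160 - 3)) = -477/(273 - 163) = -477/110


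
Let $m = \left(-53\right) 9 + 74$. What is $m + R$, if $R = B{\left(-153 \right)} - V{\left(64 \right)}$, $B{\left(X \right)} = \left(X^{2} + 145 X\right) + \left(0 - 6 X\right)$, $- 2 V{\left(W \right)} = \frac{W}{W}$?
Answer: $\frac{3479}{2} \approx 1739.5$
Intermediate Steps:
$m = -403$ ($m = -477 + 74 = -403$)
$V{\left(W \right)} = - \frac{1}{2}$ ($V{\left(W \right)} = - \frac{W \frac{1}{W}}{2} = \left(- \frac{1}{2}\right) 1 = - \frac{1}{2}$)
$B{\left(X \right)} = X^{2} + 139 X$ ($B{\left(X \right)} = \left(X^{2} + 145 X\right) - 6 X = X^{2} + 139 X$)
$R = \frac{4285}{2}$ ($R = - 153 \left(139 - 153\right) - - \frac{1}{2} = \left(-153\right) \left(-14\right) + \frac{1}{2} = 2142 + \frac{1}{2} = \frac{4285}{2} \approx 2142.5$)
$m + R = -403 + \frac{4285}{2} = \frac{3479}{2}$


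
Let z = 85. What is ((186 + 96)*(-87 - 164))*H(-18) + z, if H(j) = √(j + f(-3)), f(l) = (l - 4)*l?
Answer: 85 - 70782*√3 ≈ -1.2251e+5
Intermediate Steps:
f(l) = l*(-4 + l) (f(l) = (-4 + l)*l = l*(-4 + l))
H(j) = √(21 + j) (H(j) = √(j - 3*(-4 - 3)) = √(j - 3*(-7)) = √(j + 21) = √(21 + j))
((186 + 96)*(-87 - 164))*H(-18) + z = ((186 + 96)*(-87 - 164))*√(21 - 18) + 85 = (282*(-251))*√3 + 85 = -70782*√3 + 85 = 85 - 70782*√3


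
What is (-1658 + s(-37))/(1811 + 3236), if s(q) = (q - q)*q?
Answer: -1658/5047 ≈ -0.32851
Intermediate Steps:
s(q) = 0 (s(q) = 0*q = 0)
(-1658 + s(-37))/(1811 + 3236) = (-1658 + 0)/(1811 + 3236) = -1658/5047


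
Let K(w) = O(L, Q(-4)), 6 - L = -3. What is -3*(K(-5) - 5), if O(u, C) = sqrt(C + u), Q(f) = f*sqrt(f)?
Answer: 15 - 3*sqrt(9 - 8*I) ≈ 5.2693 + 3.6996*I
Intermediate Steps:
Q(f) = f**(3/2)
L = 9 (L = 6 - 1*(-3) = 6 + 3 = 9)
K(w) = sqrt(9 - 8*I) (K(w) = sqrt((-4)**(3/2) + 9) = sqrt(-8*I + 9) = sqrt(9 - 8*I))
-3*(K(-5) - 5) = -3*(sqrt(9 - 8*I) - 5) = -3*(-5 + sqrt(9 - 8*I)) = 15 - 3*sqrt(9 - 8*I)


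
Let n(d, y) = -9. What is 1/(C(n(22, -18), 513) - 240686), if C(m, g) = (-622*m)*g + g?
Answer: 1/2631601 ≈ 3.8000e-7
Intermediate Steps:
C(m, g) = g - 622*g*m (C(m, g) = -622*g*m + g = g - 622*g*m)
1/(C(n(22, -18), 513) - 240686) = 1/(513*(1 - 622*(-9)) - 240686) = 1/(513*(1 + 5598) - 240686) = 1/(513*5599 - 240686) = 1/(2872287 - 240686) = 1/2631601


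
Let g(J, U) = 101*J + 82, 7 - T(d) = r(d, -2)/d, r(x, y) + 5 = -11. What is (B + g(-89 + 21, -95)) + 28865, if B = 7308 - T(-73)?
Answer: 2144756/73 ≈ 29380.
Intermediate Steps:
r(x, y) = -16 (r(x, y) = -5 - 11 = -16)
T(d) = 7 + 16/d (T(d) = 7 - (-16)/d = 7 + 16/d)
g(J, U) = 82 + 101*J
B = 532989/73 (B = 7308 - (7 + 16/(-73)) = 7308 - (7 + 16*(-1/73)) = 7308 - (7 - 16/73) = 7308 - 1*495/73 = 7308 - 495/73 = 532989/73 ≈ 7301.2)
(B + g(-89 + 21, -95)) + 28865 = (532989/73 + (82 + 101*(-89 + 21))) + 28865 = (532989/73 + (82 + 101*(-68))) + 28865 = (532989/73 + (82 - 6868)) + 28865 = (532989/73 - 6786) + 28865 = 37611/73 + 28865 = 2144756/73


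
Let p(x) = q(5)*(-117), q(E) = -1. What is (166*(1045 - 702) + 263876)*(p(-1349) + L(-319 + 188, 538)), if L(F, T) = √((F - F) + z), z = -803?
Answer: 37535238 + 320814*I*√803 ≈ 3.7535e+7 + 9.091e+6*I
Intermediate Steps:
p(x) = 117 (p(x) = -1*(-117) = 117)
L(F, T) = I*√803 (L(F, T) = √((F - F) - 803) = √(0 - 803) = √(-803) = I*√803)
(166*(1045 - 702) + 263876)*(p(-1349) + L(-319 + 188, 538)) = (166*(1045 - 702) + 263876)*(117 + I*√803) = (166*343 + 263876)*(117 + I*√803) = (56938 + 263876)*(117 + I*√803) = 320814*(117 + I*√803) = 37535238 + 320814*I*√803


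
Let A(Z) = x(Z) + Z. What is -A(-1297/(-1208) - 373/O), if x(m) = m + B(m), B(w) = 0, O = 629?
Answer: -365229/379916 ≈ -0.96134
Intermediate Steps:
x(m) = m (x(m) = m + 0 = m)
A(Z) = 2*Z (A(Z) = Z + Z = 2*Z)
-A(-1297/(-1208) - 373/O) = -2*(-1297/(-1208) - 373/629) = -2*(-1297*(-1/1208) - 373*1/629) = -2*(1297/1208 - 373/629) = -2*365229/759832 = -1*365229/379916 = -365229/379916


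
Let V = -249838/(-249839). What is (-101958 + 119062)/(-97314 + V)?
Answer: -267077891/1519536413 ≈ -0.17576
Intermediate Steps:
V = 249838/249839 (V = -249838*(-1/249839) = 249838/249839 ≈ 1.0000)
(-101958 + 119062)/(-97314 + V) = (-101958 + 119062)/(-97314 + 249838/249839) = 17104/(-24312582608/249839) = 17104*(-249839/24312582608) = -267077891/1519536413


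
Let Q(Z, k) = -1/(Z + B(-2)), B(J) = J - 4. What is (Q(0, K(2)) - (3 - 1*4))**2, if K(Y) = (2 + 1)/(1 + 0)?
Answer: 49/36 ≈ 1.3611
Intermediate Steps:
B(J) = -4 + J
K(Y) = 3 (K(Y) = 3/1 = 3*1 = 3)
Q(Z, k) = -1/(-6 + Z) (Q(Z, k) = -1/(Z + (-4 - 2)) = -1/(Z - 6) = -1/(-6 + Z))
(Q(0, K(2)) - (3 - 1*4))**2 = (-1/(-6 + 0) - (3 - 1*4))**2 = (-1/(-6) - (3 - 4))**2 = (-1*(-1/6) - 1*(-1))**2 = (1/6 + 1)**2 = (7/6)**2 = 49/36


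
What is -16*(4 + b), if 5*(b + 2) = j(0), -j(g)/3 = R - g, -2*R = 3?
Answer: -232/5 ≈ -46.400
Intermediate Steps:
R = -3/2 (R = -½*3 = -3/2 ≈ -1.5000)
j(g) = 9/2 + 3*g (j(g) = -3*(-3/2 - g) = 9/2 + 3*g)
b = -11/10 (b = -2 + (9/2 + 3*0)/5 = -2 + (9/2 + 0)/5 = -2 + (⅕)*(9/2) = -2 + 9/10 = -11/10 ≈ -1.1000)
-16*(4 + b) = -16*(4 - 11/10) = -16*29/10 = -232/5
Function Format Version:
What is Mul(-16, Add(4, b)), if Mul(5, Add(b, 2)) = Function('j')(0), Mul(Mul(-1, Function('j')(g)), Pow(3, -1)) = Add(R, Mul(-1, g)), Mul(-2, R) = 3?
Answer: Rational(-232, 5) ≈ -46.400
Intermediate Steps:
R = Rational(-3, 2) (R = Mul(Rational(-1, 2), 3) = Rational(-3, 2) ≈ -1.5000)
Function('j')(g) = Add(Rational(9, 2), Mul(3, g)) (Function('j')(g) = Mul(-3, Add(Rational(-3, 2), Mul(-1, g))) = Add(Rational(9, 2), Mul(3, g)))
b = Rational(-11, 10) (b = Add(-2, Mul(Rational(1, 5), Add(Rational(9, 2), Mul(3, 0)))) = Add(-2, Mul(Rational(1, 5), Add(Rational(9, 2), 0))) = Add(-2, Mul(Rational(1, 5), Rational(9, 2))) = Add(-2, Rational(9, 10)) = Rational(-11, 10) ≈ -1.1000)
Mul(-16, Add(4, b)) = Mul(-16, Add(4, Rational(-11, 10))) = Mul(-16, Rational(29, 10)) = Rational(-232, 5)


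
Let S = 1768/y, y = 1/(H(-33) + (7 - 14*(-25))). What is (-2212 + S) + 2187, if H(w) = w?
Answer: 572807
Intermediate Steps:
y = 1/324 (y = 1/(-33 + (7 - 14*(-25))) = 1/(-33 + (7 + 350)) = 1/(-33 + 357) = 1/324 ≈ 0.0030864)
S = 572832 (S = 1768/(1/324) = 1768*324 = 572832)
(-2212 + S) + 2187 = (-2212 + 572832) + 2187 = 570620 + 2187 = 572807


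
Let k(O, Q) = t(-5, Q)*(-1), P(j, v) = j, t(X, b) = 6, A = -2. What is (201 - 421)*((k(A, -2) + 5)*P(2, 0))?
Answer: 440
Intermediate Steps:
k(O, Q) = -6 (k(O, Q) = 6*(-1) = -6)
(201 - 421)*((k(A, -2) + 5)*P(2, 0)) = (201 - 421)*((-6 + 5)*2) = -(-220)*2 = -220*(-2) = 440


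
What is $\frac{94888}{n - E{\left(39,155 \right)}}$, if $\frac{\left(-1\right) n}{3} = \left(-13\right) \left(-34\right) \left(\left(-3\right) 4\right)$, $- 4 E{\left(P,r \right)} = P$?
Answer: $\frac{379552}{63687} \approx 5.9596$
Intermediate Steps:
$E{\left(P,r \right)} = - \frac{P}{4}$
$n = 15912$ ($n = - 3 \left(-13\right) \left(-34\right) \left(\left(-3\right) 4\right) = - 3 \cdot 442 \left(-12\right) = \left(-3\right) \left(-5304\right) = 15912$)
$\frac{94888}{n - E{\left(39,155 \right)}} = \frac{94888}{15912 - \left(- \frac{1}{4}\right) 39} = \frac{94888}{15912 - - \frac{39}{4}} = \frac{94888}{15912 + \frac{39}{4}} = \frac{94888}{\frac{63687}{4}} = 94888 \cdot \frac{4}{63687} = \frac{379552}{63687}$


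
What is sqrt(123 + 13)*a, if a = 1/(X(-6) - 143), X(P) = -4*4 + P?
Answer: -2*sqrt(34)/165 ≈ -0.070678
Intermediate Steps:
X(P) = -16 + P
a = -1/165 (a = 1/((-16 - 6) - 143) = 1/(-22 - 143) = 1/(-165) = -1/165 ≈ -0.0060606)
sqrt(123 + 13)*a = sqrt(123 + 13)*(-1/165) = sqrt(136)*(-1/165) = (2*sqrt(34))*(-1/165) = -2*sqrt(34)/165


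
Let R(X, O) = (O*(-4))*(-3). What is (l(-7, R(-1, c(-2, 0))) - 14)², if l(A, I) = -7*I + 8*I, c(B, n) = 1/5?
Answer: 3364/25 ≈ 134.56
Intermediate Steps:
c(B, n) = ⅕
R(X, O) = 12*O (R(X, O) = -4*O*(-3) = 12*O)
l(A, I) = I
(l(-7, R(-1, c(-2, 0))) - 14)² = (12*(⅕) - 14)² = (12/5 - 14)² = (-58/5)² = 3364/25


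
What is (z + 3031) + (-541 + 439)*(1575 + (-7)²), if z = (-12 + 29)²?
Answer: -162328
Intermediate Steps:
z = 289 (z = 17² = 289)
(z + 3031) + (-541 + 439)*(1575 + (-7)²) = (289 + 3031) + (-541 + 439)*(1575 + (-7)²) = 3320 - 102*(1575 + 49) = 3320 - 102*1624 = 3320 - 165648 = -162328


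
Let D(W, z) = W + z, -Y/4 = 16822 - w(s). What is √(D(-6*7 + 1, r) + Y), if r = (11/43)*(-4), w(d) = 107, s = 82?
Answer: 3*I*√13744649/43 ≈ 258.65*I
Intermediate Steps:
Y = -66860 (Y = -4*(16822 - 1*107) = -4*(16822 - 107) = -4*16715 = -66860)
r = -44/43 (r = (11*(1/43))*(-4) = (11/43)*(-4) = -44/43 ≈ -1.0233)
√(D(-6*7 + 1, r) + Y) = √(((-6*7 + 1) - 44/43) - 66860) = √(((-42 + 1) - 44/43) - 66860) = √((-41 - 44/43) - 66860) = √(-1807/43 - 66860) = √(-2876787/43) = 3*I*√13744649/43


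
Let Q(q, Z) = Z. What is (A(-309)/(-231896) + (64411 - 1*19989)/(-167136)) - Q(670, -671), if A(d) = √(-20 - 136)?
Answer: 56051917/83568 - I*√39/115948 ≈ 670.73 - 5.386e-5*I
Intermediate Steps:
A(d) = 2*I*√39 (A(d) = √(-156) = 2*I*√39)
(A(-309)/(-231896) + (64411 - 1*19989)/(-167136)) - Q(670, -671) = ((2*I*√39)/(-231896) + (64411 - 1*19989)/(-167136)) - 1*(-671) = ((2*I*√39)*(-1/231896) + (64411 - 19989)*(-1/167136)) + 671 = (-I*√39/115948 + 44422*(-1/167136)) + 671 = (-I*√39/115948 - 22211/83568) + 671 = (-22211/83568 - I*√39/115948) + 671 = 56051917/83568 - I*√39/115948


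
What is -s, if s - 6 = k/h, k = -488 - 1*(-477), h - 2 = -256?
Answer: -1535/254 ≈ -6.0433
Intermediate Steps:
h = -254 (h = 2 - 256 = -254)
k = -11 (k = -488 + 477 = -11)
s = 1535/254 (s = 6 - 11/(-254) = 6 - 11*(-1/254) = 6 + 11/254 = 1535/254 ≈ 6.0433)
-s = -1*1535/254 = -1535/254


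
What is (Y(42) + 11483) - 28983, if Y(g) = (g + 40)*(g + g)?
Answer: -10612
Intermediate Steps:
Y(g) = 2*g*(40 + g) (Y(g) = (40 + g)*(2*g) = 2*g*(40 + g))
(Y(42) + 11483) - 28983 = (2*42*(40 + 42) + 11483) - 28983 = (2*42*82 + 11483) - 28983 = (6888 + 11483) - 28983 = 18371 - 28983 = -10612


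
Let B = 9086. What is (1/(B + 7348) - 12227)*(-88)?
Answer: 803754068/747 ≈ 1.0760e+6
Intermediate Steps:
(1/(B + 7348) - 12227)*(-88) = (1/(9086 + 7348) - 12227)*(-88) = (1/16434 - 12227)*(-88) = -200938517/16434*(-88) = 803754068/747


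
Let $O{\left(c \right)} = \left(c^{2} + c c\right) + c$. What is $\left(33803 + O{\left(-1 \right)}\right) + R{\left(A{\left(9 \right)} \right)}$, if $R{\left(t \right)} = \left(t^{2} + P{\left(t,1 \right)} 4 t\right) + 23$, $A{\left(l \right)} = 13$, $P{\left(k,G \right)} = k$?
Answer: $34672$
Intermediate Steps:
$O{\left(c \right)} = c + 2 c^{2}$ ($O{\left(c \right)} = \left(c^{2} + c^{2}\right) + c = 2 c^{2} + c = c + 2 c^{2}$)
$R{\left(t \right)} = 23 + 5 t^{2}$ ($R{\left(t \right)} = \left(t^{2} + t 4 t\right) + 23 = \left(t^{2} + 4 t t\right) + 23 = \left(t^{2} + 4 t^{2}\right) + 23 = 5 t^{2} + 23 = 23 + 5 t^{2}$)
$\left(33803 + O{\left(-1 \right)}\right) + R{\left(A{\left(9 \right)} \right)} = \left(33803 - \left(1 + 2 \left(-1\right)\right)\right) + \left(23 + 5 \cdot 13^{2}\right) = \left(33803 - \left(1 - 2\right)\right) + \left(23 + 5 \cdot 169\right) = \left(33803 - -1\right) + \left(23 + 845\right) = \left(33803 + 1\right) + 868 = 33804 + 868 = 34672$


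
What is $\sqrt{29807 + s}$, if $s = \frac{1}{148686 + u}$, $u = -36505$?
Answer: $\frac{2 \sqrt{93777119906827}}{112181} \approx 172.65$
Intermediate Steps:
$s = \frac{1}{112181}$ ($s = \frac{1}{148686 - 36505} = \frac{1}{112181} \approx 8.9142 \cdot 10^{-6}$)
$\sqrt{29807 + s} = \sqrt{29807 + \frac{1}{112181}} = \sqrt{\frac{3343779068}{112181}} = \frac{2 \sqrt{93777119906827}}{112181}$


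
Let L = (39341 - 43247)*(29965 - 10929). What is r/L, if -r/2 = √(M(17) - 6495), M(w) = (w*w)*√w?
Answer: √(-6495 + 289*√17)/37177308 ≈ 1.9588e-6*I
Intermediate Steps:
M(w) = w^(5/2) (M(w) = w²*√w = w^(5/2))
L = -74354616 (L = -3906*19036 = -74354616)
r = -2*√(-6495 + 289*√17) (r = -2*√(17^(5/2) - 6495) = -2*√(289*√17 - 6495) = -2*√(-6495 + 289*√17) ≈ -145.65*I)
r/L = -2*I*√(6495 - 289*√17)/(-74354616) = -2*I*√(6495 - 289*√17)*(-1/74354616) = I*√(6495 - 289*√17)/37177308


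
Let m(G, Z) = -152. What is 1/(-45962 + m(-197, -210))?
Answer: -1/46114 ≈ -2.1685e-5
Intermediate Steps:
1/(-45962 + m(-197, -210)) = 1/(-45962 - 152) = 1/(-46114) = -1/46114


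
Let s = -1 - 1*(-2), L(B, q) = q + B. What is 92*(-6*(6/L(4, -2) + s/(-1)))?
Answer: -1104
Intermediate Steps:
L(B, q) = B + q
s = 1 (s = -1 + 2 = 1)
92*(-6*(6/L(4, -2) + s/(-1))) = 92*(-6*(6/(4 - 2) + 1/(-1))) = 92*(-6*(6/2 + 1*(-1))) = 92*(-6*(6*(½) - 1)) = 92*(-6*(3 - 1)) = 92*(-6*2) = 92*(-12) = -1104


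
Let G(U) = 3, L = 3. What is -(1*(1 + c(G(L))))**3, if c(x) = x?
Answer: -64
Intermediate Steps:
-(1*(1 + c(G(L))))**3 = -(1*(1 + 3))**3 = -(1*4)**3 = -1*4**3 = -1*64 = -64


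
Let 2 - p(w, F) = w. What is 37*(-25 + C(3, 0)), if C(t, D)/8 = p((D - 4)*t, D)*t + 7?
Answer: 13579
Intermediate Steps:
p(w, F) = 2 - w
C(t, D) = 56 + 8*t*(2 - t*(-4 + D)) (C(t, D) = 8*((2 - (D - 4)*t)*t + 7) = 8*((2 - (-4 + D)*t)*t + 7) = 8*((2 - t*(-4 + D))*t + 7) = 8*(t*(2 - t*(-4 + D)) + 7) = 8*(7 + t*(2 - t*(-4 + D))) = 56 + 8*t*(2 - t*(-4 + D)))
37*(-25 + C(3, 0)) = 37*(-25 + (56 - 8*3*(-2 + 3*(-4 + 0)))) = 37*(-25 + (56 - 8*3*(-2 + 3*(-4)))) = 37*(-25 + (56 - 8*3*(-2 - 12))) = 37*(-25 + (56 - 8*3*(-14))) = 37*(-25 + (56 + 336)) = 37*(-25 + 392) = 37*367 = 13579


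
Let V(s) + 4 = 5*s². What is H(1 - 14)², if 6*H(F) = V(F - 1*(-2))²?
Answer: 130466162401/36 ≈ 3.6241e+9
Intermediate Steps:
V(s) = -4 + 5*s²
H(F) = (-4 + 5*(2 + F)²)²/6 (H(F) = (-4 + 5*(F - 1*(-2))²)²/6 = (-4 + 5*(F + 2)²)²/6 = (-4 + 5*(2 + F)²)²/6)
H(1 - 14)² = ((-4 + 5*(2 + (1 - 14))²)²/6)² = ((-4 + 5*(2 - 13)²)²/6)² = ((-4 + 5*(-11)²)²/6)² = ((-4 + 5*121)²/6)² = ((-4 + 605)²/6)² = ((⅙)*601²)² = ((⅙)*361201)² = (361201/6)² = 130466162401/36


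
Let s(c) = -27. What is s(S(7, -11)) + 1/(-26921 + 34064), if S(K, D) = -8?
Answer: -192860/7143 ≈ -27.000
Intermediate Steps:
s(S(7, -11)) + 1/(-26921 + 34064) = -27 + 1/(-26921 + 34064) = -27 + 1/7143 = -192860/7143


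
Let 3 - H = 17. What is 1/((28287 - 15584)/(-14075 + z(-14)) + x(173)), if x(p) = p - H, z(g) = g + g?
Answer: 14103/2624558 ≈ 0.0053735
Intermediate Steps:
z(g) = 2*g
H = -14 (H = 3 - 1*17 = 3 - 17 = -14)
x(p) = 14 + p (x(p) = p - 1*(-14) = p + 14 = 14 + p)
1/((28287 - 15584)/(-14075 + z(-14)) + x(173)) = 1/((28287 - 15584)/(-14075 + 2*(-14)) + (14 + 173)) = 1/(12703/(-14075 - 28) + 187) = 1/(12703/(-14103) + 187) = 1/(12703*(-1/14103) + 187) = 1/(-12703/14103 + 187) = 1/(2624558/14103) = 14103/2624558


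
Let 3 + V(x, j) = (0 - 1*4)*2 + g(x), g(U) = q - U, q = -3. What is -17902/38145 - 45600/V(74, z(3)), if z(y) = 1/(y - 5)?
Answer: 217229578/419595 ≈ 517.71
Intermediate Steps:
g(U) = -3 - U
z(y) = 1/(-5 + y)
V(x, j) = -14 - x (V(x, j) = -3 + ((0 - 1*4)*2 + (-3 - x)) = -3 + ((0 - 4)*2 + (-3 - x)) = -3 + (-4*2 + (-3 - x)) = -3 + (-8 + (-3 - x)) = -3 + (-11 - x) = -14 - x)
-17902/38145 - 45600/V(74, z(3)) = -17902/38145 - 45600/(-14 - 1*74) = -17902*1/38145 - 45600/(-14 - 74) = -17902/38145 - 45600/(-88) = -17902/38145 - 45600*(-1/88) = -17902/38145 + 5700/11 = 217229578/419595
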